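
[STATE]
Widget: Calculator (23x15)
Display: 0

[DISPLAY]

                      0
┌───┬───┬───┬───┐      
│ 7 │ 8 │ 9 │ ÷ │      
├───┼───┼───┼───┤      
│ 4 │ 5 │ 6 │ × │      
├───┼───┼───┼───┤      
│ 1 │ 2 │ 3 │ - │      
├───┼───┼───┼───┤      
│ 0 │ . │ = │ + │      
├───┼───┼───┼───┤      
│ C │ MC│ MR│ M+│      
└───┴───┴───┴───┘      
                       
                       
                       


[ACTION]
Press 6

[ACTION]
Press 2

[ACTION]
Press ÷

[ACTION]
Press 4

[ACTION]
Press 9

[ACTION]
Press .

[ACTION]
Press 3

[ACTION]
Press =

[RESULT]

            1.257606491
┌───┬───┬───┬───┐      
│ 7 │ 8 │ 9 │ ÷ │      
├───┼───┼───┼───┤      
│ 4 │ 5 │ 6 │ × │      
├───┼───┼───┼───┤      
│ 1 │ 2 │ 3 │ - │      
├───┼───┼───┼───┤      
│ 0 │ . │ = │ + │      
├───┼───┼───┼───┤      
│ C │ MC│ MR│ M+│      
└───┴───┴───┴───┘      
                       
                       
                       


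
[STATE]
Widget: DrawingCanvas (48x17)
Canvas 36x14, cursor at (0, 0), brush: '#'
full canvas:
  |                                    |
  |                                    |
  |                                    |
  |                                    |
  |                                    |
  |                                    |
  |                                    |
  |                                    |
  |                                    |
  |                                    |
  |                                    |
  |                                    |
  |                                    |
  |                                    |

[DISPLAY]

+                                               
                                                
                                                
                                                
                                                
                                                
                                                
                                                
                                                
                                                
                                                
                                                
                                                
                                                
                                                
                                                
                                                


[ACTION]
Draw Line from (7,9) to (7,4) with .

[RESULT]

+                                               
                                                
                                                
                                                
                                                
                                                
                                                
    ......                                      
                                                
                                                
                                                
                                                
                                                
                                                
                                                
                                                
                                                


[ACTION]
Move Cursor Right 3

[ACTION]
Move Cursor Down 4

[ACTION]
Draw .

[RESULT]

                                                
                                                
                                                
                                                
   .                                            
                                                
                                                
    ......                                      
                                                
                                                
                                                
                                                
                                                
                                                
                                                
                                                
                                                


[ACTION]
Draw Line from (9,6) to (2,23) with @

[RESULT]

                                                
                                                
                      @@                        
                    @@                          
   .             @@@                            
               @@                               
             @@                                 
    ......@@@                                   
        @@                                      
      @@                                        
                                                
                                                
                                                
                                                
                                                
                                                
                                                


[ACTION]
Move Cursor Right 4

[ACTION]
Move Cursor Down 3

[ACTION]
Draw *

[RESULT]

                                                
                                                
                      @@                        
                    @@                          
   .             @@@                            
               @@                               
             @@                                 
    ...*..@@@                                   
        @@                                      
      @@                                        
                                                
                                                
                                                
                                                
                                                
                                                
                                                


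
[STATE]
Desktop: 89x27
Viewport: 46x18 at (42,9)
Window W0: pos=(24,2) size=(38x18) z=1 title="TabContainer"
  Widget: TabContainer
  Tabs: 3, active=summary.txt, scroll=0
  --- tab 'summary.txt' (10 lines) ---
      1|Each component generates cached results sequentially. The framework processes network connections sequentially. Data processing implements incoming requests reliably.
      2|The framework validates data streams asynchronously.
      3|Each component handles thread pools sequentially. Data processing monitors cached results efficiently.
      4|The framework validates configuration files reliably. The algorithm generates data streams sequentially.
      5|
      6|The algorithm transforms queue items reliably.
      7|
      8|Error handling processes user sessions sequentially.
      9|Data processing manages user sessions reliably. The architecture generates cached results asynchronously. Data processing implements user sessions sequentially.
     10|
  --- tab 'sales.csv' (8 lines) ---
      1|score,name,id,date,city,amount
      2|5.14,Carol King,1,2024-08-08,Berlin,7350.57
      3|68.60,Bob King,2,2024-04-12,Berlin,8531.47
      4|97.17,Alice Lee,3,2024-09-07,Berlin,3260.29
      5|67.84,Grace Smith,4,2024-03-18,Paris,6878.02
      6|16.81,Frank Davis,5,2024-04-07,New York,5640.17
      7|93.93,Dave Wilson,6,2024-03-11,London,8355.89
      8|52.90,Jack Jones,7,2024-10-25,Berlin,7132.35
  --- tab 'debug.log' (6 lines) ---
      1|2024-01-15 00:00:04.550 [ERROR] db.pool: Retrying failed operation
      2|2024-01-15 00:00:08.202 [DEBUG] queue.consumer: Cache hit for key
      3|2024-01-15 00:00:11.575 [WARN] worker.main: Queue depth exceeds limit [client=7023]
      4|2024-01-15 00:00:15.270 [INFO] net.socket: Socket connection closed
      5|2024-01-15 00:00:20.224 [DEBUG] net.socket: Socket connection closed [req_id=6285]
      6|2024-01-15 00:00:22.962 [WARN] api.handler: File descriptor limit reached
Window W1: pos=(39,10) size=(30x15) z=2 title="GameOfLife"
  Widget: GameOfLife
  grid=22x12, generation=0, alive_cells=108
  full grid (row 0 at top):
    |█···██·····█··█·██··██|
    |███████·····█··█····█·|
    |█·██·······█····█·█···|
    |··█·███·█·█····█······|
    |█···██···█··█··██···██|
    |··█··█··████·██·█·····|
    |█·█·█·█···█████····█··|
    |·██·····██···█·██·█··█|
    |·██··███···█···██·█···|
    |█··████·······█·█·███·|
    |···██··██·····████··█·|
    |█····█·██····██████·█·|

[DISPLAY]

ndles thread pools ┃                          
━━━━━━━━━━━━━━━━━━━━━━━━━━┓                   
ameOfLife                 ┃                   
──────────────────────────┨                   
n: 0                      ┃                   
█████·····█··█····█·      ┃                   
██·······█····█·█···      ┃                   
█·███·█·█····█······      ┃                   
··██···█··█··██···██      ┃                   
█··█··████·██·█·····      ┃                   
█·█·█···█████····█··      ┃                   
█·····██···█·██·█··█      ┃                   
█··███···█···██·█···      ┃                   
·████·······█·█·███·      ┃                   
·██··██·····████··█·      ┃                   
━━━━━━━━━━━━━━━━━━━━━━━━━━┛                   
                                              
                                              


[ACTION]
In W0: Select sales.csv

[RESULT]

2024-04-12,Berlin,8┃                          
━━━━━━━━━━━━━━━━━━━━━━━━━━┓                   
ameOfLife                 ┃                   
──────────────────────────┨                   
n: 0                      ┃                   
█████·····█··█····█·      ┃                   
██·······█····█·█···      ┃                   
█·███·█·█····█······      ┃                   
··██···█··█··██···██      ┃                   
█··█··████·██·█·····      ┃                   
█·█·█···█████····█··      ┃                   
█·····██···█·██·█··█      ┃                   
█··███···█···██·█···      ┃                   
·████·······█·█·███·      ┃                   
·██··██·····████··█·      ┃                   
━━━━━━━━━━━━━━━━━━━━━━━━━━┛                   
                                              
                                              


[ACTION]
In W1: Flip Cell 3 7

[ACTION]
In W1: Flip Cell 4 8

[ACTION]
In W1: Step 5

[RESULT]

2024-04-12,Berlin,8┃                          
━━━━━━━━━━━━━━━━━━━━━━━━━━┓                   
ameOfLife                 ┃                   
──────────────────────────┨                   
n: 5                      ┃                   
···········█···█····      ┃                   
····················      ┃                   
············█·······      ┃                   
····███··········█··      ┃                   
····██··············      ┃                   
····█··██·········█·      ┃                   
·····█·██····█····██      ┃                   
·····█·█······██····      ┃                   
················██··      ┃                   
······█··········█··      ┃                   
━━━━━━━━━━━━━━━━━━━━━━━━━━┛                   
                                              
                                              


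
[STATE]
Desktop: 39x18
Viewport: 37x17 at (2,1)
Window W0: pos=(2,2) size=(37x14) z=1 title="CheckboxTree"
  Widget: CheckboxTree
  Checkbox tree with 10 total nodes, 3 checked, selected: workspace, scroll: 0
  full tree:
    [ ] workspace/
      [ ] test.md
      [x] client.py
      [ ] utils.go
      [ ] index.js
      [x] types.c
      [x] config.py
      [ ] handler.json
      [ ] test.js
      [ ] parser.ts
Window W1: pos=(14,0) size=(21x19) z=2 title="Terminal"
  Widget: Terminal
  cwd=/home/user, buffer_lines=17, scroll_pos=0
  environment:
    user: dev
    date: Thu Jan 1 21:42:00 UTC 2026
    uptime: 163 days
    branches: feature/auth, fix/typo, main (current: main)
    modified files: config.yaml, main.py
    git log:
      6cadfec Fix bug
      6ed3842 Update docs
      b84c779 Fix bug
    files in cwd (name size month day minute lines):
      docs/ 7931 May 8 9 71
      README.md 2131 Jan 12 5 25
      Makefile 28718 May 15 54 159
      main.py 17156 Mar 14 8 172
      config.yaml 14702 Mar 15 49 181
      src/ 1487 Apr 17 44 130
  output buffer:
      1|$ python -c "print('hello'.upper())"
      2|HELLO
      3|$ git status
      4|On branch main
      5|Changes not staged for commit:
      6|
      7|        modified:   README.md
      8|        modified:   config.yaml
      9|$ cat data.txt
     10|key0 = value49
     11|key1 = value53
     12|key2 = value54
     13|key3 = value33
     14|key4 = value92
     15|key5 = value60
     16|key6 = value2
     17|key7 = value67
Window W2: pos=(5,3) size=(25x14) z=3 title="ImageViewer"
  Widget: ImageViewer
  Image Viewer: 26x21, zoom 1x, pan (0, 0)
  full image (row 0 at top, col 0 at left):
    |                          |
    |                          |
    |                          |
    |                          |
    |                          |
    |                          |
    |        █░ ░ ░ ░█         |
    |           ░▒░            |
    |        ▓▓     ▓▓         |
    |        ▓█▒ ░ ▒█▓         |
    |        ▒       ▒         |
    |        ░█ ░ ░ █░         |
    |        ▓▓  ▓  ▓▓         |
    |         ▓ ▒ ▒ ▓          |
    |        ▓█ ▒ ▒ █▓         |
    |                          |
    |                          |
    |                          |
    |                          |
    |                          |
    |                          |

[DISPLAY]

            ┃ Terminal          ┃    
┏━━━━━━━━━━━┠───────────────────┨━━━┓
┃ C┏━━━━━━━━━━━━━━━━━━━━━━━┓int(┃   ┃
┠──┃ ImageViewer           ┃    ┃───┨
┃>[┠───────────────────────┨    ┃   ┃
┃  ┃                       ┃    ┃   ┃
┃  ┃                       ┃ged ┃   ┃
┃  ┃                       ┃    ┃   ┃
┃  ┃                       ┃d:  ┃   ┃
┃  ┃                       ┃d:  ┃   ┃
┃  ┃                       ┃    ┃   ┃
┃  ┃        █░ ░ ░ ░█      ┃    ┃   ┃
┃  ┃           ░▒░         ┃    ┃   ┃
┃  ┃        ▓▓     ▓▓      ┃    ┃   ┃
┗━━┃        ▓█▒ ░ ▒█▓      ┃    ┃━━━┛
   ┗━━━━━━━━━━━━━━━━━━━━━━━┛    ┃    
            ┃key5 = value60     ┃    


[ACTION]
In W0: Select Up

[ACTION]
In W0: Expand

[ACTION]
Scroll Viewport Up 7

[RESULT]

            ┏━━━━━━━━━━━━━━━━━━━┓    
            ┃ Terminal          ┃    
┏━━━━━━━━━━━┠───────────────────┨━━━┓
┃ C┏━━━━━━━━━━━━━━━━━━━━━━━┓int(┃   ┃
┠──┃ ImageViewer           ┃    ┃───┨
┃>[┠───────────────────────┨    ┃   ┃
┃  ┃                       ┃    ┃   ┃
┃  ┃                       ┃ged ┃   ┃
┃  ┃                       ┃    ┃   ┃
┃  ┃                       ┃d:  ┃   ┃
┃  ┃                       ┃d:  ┃   ┃
┃  ┃                       ┃    ┃   ┃
┃  ┃        █░ ░ ░ ░█      ┃    ┃   ┃
┃  ┃           ░▒░         ┃    ┃   ┃
┃  ┃        ▓▓     ▓▓      ┃    ┃   ┃
┗━━┃        ▓█▒ ░ ▒█▓      ┃    ┃━━━┛
   ┗━━━━━━━━━━━━━━━━━━━━━━━┛    ┃    


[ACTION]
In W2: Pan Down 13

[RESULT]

            ┏━━━━━━━━━━━━━━━━━━━┓    
            ┃ Terminal          ┃    
┏━━━━━━━━━━━┠───────────────────┨━━━┓
┃ C┏━━━━━━━━━━━━━━━━━━━━━━━┓int(┃   ┃
┠──┃ ImageViewer           ┃    ┃───┨
┃>[┠───────────────────────┨    ┃   ┃
┃  ┃         ▓ ▒ ▒ ▓       ┃    ┃   ┃
┃  ┃        ▓█ ▒ ▒ █▓      ┃ged ┃   ┃
┃  ┃                       ┃    ┃   ┃
┃  ┃                       ┃d:  ┃   ┃
┃  ┃                       ┃d:  ┃   ┃
┃  ┃                       ┃    ┃   ┃
┃  ┃                       ┃    ┃   ┃
┃  ┃                       ┃    ┃   ┃
┃  ┃                       ┃    ┃   ┃
┗━━┃                       ┃    ┃━━━┛
   ┗━━━━━━━━━━━━━━━━━━━━━━━┛    ┃    


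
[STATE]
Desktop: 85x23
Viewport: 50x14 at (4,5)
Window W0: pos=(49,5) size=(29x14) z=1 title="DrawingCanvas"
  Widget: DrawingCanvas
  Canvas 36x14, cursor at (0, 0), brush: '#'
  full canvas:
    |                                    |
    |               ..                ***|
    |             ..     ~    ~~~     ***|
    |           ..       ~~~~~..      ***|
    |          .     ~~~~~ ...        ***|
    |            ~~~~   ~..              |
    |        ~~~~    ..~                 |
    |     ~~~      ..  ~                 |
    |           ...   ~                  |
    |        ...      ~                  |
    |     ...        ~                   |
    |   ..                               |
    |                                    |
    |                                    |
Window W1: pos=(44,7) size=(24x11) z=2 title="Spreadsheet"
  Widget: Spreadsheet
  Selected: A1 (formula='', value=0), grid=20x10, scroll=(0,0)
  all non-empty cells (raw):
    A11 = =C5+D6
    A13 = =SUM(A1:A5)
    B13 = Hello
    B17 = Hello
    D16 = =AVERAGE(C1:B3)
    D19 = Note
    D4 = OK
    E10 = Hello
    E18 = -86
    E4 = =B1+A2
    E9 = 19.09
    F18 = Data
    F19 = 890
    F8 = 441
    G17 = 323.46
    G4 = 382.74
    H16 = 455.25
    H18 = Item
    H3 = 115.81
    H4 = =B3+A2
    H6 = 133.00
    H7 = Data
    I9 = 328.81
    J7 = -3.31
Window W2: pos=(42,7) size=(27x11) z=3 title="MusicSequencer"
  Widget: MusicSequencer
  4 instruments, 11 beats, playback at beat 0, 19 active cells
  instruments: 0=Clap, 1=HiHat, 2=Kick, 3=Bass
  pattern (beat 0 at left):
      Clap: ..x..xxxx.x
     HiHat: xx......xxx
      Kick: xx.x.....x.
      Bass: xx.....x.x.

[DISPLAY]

                                             ┏━━━━
                                             ┃ Dra
                                      ┏━━━━━━━━━━━
                                      ┃ MusicSeque
                                      ┠───────────
                                      ┃      ▼1234
                                      ┃  Clap··█··
                                      ┃ HiHat██···
                                      ┃  Kick██·█·
                                      ┃  Bass██···
                                      ┃           
                                      ┃           
                                      ┗━━━━━━━━━━━
                                             ┗━━━━


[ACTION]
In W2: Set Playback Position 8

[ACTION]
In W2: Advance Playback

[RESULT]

                                             ┏━━━━
                                             ┃ Dra
                                      ┏━━━━━━━━━━━
                                      ┃ MusicSeque
                                      ┠───────────
                                      ┃      01234
                                      ┃  Clap··█··
                                      ┃ HiHat██···
                                      ┃  Kick██·█·
                                      ┃  Bass██···
                                      ┃           
                                      ┃           
                                      ┗━━━━━━━━━━━
                                             ┗━━━━


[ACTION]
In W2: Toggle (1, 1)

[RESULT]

                                             ┏━━━━
                                             ┃ Dra
                                      ┏━━━━━━━━━━━
                                      ┃ MusicSeque
                                      ┠───────────
                                      ┃      01234
                                      ┃  Clap··█··
                                      ┃ HiHat█····
                                      ┃  Kick██·█·
                                      ┃  Bass██···
                                      ┃           
                                      ┃           
                                      ┗━━━━━━━━━━━
                                             ┗━━━━


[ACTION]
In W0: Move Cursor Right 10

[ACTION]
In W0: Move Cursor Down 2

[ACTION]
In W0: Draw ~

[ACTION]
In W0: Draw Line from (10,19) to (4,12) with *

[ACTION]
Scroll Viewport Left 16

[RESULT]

                                                 ┏
                                                 ┃
                                          ┏━━━━━━━
                                          ┃ MusicS
                                          ┠───────
                                          ┃      0
                                          ┃  Clap·
                                          ┃ HiHat█
                                          ┃  Kick█
                                          ┃  Bass█
                                          ┃       
                                          ┃       
                                          ┗━━━━━━━
                                                 ┗


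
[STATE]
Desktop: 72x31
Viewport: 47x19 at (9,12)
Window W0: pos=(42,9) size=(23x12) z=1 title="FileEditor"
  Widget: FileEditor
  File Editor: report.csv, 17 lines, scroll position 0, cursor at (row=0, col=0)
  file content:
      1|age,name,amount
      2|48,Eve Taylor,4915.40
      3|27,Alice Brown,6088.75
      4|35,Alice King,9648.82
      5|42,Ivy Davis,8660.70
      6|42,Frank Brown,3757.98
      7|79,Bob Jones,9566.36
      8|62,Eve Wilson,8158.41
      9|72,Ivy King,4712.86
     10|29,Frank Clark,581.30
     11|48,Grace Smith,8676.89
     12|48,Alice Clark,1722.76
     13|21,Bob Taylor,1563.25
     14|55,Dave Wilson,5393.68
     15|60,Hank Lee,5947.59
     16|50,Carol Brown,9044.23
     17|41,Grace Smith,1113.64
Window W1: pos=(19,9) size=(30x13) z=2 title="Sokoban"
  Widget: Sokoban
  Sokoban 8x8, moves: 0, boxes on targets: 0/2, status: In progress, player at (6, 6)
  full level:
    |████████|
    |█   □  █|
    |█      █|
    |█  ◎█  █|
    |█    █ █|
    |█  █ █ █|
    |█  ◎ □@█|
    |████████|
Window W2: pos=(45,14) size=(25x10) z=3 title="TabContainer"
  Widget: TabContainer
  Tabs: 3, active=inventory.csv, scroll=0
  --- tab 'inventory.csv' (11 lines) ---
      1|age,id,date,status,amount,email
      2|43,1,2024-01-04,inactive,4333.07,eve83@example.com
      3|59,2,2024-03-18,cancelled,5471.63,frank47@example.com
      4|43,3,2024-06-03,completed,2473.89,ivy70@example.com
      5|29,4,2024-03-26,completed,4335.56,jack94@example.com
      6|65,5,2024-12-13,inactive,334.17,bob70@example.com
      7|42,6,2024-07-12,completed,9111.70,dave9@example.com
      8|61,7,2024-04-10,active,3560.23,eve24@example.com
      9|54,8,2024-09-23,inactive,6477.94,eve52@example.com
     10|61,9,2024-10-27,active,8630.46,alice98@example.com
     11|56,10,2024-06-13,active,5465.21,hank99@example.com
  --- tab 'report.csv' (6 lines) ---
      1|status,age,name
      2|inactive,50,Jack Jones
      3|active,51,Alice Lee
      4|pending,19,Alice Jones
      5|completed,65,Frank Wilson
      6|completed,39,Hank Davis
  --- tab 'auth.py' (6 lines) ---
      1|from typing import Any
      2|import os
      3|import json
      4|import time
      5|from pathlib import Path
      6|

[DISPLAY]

          ┃████████                    ┃me,amou
          ┃█   □  █                    ┃ Taylor
          ┃█      █                 ┏━━━━━━━━━━
          ┃█  ◎█  █                 ┃ TabContai
          ┃█    █ █                 ┠──────────
          ┃█  █ █ █                 ┃[inventory
          ┃█  ◎ □@█                 ┃──────────
          ┃████████                 ┃age,id,dat
          ┃Moves: 0  0/2            ┃43,1,2024-
          ┗━━━━━━━━━━━━━━━━━━━━━━━━━┃59,2,2024-
                                    ┃43,3,2024-
                                    ┗━━━━━━━━━━
                                               
                                               
                                               
                                               
                                               
                                               
                                               


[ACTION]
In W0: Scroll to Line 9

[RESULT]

          ┃████████                    ┃ King,4
          ┃█   □  █                    ┃nk Clar
          ┃█      █                 ┏━━━━━━━━━━
          ┃█  ◎█  █                 ┃ TabContai
          ┃█    █ █                 ┠──────────
          ┃█  █ █ █                 ┃[inventory
          ┃█  ◎ □@█                 ┃──────────
          ┃████████                 ┃age,id,dat
          ┃Moves: 0  0/2            ┃43,1,2024-
          ┗━━━━━━━━━━━━━━━━━━━━━━━━━┃59,2,2024-
                                    ┃43,3,2024-
                                    ┗━━━━━━━━━━
                                               
                                               
                                               
                                               
                                               
                                               
                                               


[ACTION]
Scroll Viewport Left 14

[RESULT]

                   ┃████████                   
                   ┃█   □  █                   
                   ┃█      █                 ┏━
                   ┃█  ◎█  █                 ┃ 
                   ┃█    █ █                 ┠─
                   ┃█  █ █ █                 ┃[
                   ┃█  ◎ □@█                 ┃─
                   ┃████████                 ┃a
                   ┃Moves: 0  0/2            ┃4
                   ┗━━━━━━━━━━━━━━━━━━━━━━━━━┃5
                                             ┃4
                                             ┗━
                                               
                                               
                                               
                                               
                                               
                                               
                                               


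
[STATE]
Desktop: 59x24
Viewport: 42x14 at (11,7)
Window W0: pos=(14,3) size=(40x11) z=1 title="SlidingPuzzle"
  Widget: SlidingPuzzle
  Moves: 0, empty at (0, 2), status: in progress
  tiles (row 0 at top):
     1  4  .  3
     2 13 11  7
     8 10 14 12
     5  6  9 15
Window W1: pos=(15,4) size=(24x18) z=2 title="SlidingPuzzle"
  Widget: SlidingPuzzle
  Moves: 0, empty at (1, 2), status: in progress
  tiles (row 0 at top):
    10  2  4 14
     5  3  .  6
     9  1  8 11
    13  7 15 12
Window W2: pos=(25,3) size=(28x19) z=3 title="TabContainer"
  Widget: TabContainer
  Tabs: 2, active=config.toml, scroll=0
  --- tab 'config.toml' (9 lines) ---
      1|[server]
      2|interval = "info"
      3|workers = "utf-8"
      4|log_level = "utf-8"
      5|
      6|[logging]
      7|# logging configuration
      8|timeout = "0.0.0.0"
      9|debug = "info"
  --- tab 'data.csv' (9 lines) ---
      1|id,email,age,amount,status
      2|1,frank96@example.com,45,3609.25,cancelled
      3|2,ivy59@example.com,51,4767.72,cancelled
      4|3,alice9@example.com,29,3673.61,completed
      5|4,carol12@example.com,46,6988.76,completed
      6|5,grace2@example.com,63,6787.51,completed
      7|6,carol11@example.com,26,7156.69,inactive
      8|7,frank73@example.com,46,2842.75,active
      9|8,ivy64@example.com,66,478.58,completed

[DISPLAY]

   ┃┃┌────┬───┃──────────────────────────┃
   ┃┃│ 10 │  2┃[server]                  ┃
   ┃┃├────┼───┃interval = "info"         ┃
   ┃┃│  5 │  3┃workers = "utf-8"         ┃
   ┃┃├────┼───┃log_level = "utf-8"       ┃
   ┃┃│  9 │  1┃                          ┃
   ┗┃├────┼───┃[logging]                 ┃
    ┃│ 13 │  7┃# logging configuration   ┃
    ┃└────┴───┃timeout = "0.0.0.0"       ┃
    ┃Moves: 0 ┃debug = "info"            ┃
    ┃         ┃                          ┃
    ┃         ┃                          ┃
    ┃         ┃                          ┃
    ┃         ┃                          ┃


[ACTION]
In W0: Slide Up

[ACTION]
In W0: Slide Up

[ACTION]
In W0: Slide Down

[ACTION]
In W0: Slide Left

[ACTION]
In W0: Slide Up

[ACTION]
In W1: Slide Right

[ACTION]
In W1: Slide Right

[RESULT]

   ┃┃┌────┬───┃──────────────────────────┃
   ┃┃│ 10 │  2┃[server]                  ┃
   ┃┃├────┼───┃interval = "info"         ┃
   ┃┃│    │  5┃workers = "utf-8"         ┃
   ┃┃├────┼───┃log_level = "utf-8"       ┃
   ┃┃│  9 │  1┃                          ┃
   ┗┃├────┼───┃[logging]                 ┃
    ┃│ 13 │  7┃# logging configuration   ┃
    ┃└────┴───┃timeout = "0.0.0.0"       ┃
    ┃Moves: 2 ┃debug = "info"            ┃
    ┃         ┃                          ┃
    ┃         ┃                          ┃
    ┃         ┃                          ┃
    ┃         ┃                          ┃


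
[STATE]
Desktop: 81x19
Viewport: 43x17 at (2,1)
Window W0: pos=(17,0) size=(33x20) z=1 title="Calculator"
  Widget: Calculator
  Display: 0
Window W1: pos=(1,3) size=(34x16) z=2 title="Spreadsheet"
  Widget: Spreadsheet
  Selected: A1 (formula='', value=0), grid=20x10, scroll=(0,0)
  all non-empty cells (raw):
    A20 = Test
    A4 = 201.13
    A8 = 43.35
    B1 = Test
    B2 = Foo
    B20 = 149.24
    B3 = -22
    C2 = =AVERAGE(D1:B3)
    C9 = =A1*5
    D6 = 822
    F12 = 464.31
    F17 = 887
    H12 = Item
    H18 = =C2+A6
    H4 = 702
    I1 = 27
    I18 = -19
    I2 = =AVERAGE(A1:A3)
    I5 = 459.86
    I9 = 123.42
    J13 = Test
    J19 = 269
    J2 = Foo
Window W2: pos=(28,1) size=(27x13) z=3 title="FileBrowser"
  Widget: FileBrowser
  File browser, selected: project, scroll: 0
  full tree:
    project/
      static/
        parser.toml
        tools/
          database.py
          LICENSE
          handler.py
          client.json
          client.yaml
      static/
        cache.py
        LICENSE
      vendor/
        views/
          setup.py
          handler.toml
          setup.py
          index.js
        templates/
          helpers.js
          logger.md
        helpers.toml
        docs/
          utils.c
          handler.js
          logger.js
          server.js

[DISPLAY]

               ┃ Calculato┏━━━━━━━━━━━━━━━━
               ┠──────────┃ FileBrowser    
━━━━━━━━━━━━━━━━━━━━━━━━━━┠────────────────
 Spreadsheet              ┃> [-] project/  
──────────────────────────┃    [+] static/ 
A1:                       ┃    [+] static/ 
       A       B       C  ┃    [+] vendor/ 
--------------------------┃                
  1      [0]Test          ┃                
  2        0Foo     #CIRC!┃                
  3        0     -22      ┃                
  4   201.13       0      ┃                
  5        0       0      ┗━━━━━━━━━━━━━━━━
  6        0       0       0    ┃          
  7        0       0       0    ┃          
  8    43.35       0       0    ┃          
  9        0       0       0    ┃          


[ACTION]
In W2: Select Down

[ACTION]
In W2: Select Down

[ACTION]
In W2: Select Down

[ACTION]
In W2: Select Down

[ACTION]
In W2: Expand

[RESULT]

               ┃ Calculato┏━━━━━━━━━━━━━━━━
               ┠──────────┃ FileBrowser    
━━━━━━━━━━━━━━━━━━━━━━━━━━┠────────────────
 Spreadsheet              ┃  [-] project/  
──────────────────────────┃    [+] static/ 
A1:                       ┃    [+] static/ 
       A       B       C  ┃  > [-] vendor/ 
--------------------------┃      [+] views/
  1      [0]Test          ┃      [+] templa
  2        0Foo     #CIRC!┃      helpers.to
  3        0     -22      ┃      [+] docs/ 
  4   201.13       0      ┃                
  5        0       0      ┗━━━━━━━━━━━━━━━━
  6        0       0       0    ┃          
  7        0       0       0    ┃          
  8    43.35       0       0    ┃          
  9        0       0       0    ┃          


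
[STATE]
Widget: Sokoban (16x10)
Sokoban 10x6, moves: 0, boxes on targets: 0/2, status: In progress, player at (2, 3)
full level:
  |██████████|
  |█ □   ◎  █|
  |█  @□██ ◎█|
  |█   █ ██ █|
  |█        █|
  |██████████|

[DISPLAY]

██████████      
█ □   ◎  █      
█  @□██ ◎█      
█   █ ██ █      
█        █      
██████████      
Moves: 0  0/2   
                
                
                


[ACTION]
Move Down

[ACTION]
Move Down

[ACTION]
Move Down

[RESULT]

██████████      
█ □   ◎  █      
█   □██ ◎█      
█   █ ██ █      
█  @     █      
██████████      
Moves: 2  0/2   
                
                
                


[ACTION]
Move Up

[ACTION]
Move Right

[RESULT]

██████████      
█ □   ◎  █      
█   □██ ◎█      
█  @█ ██ █      
█        █      
██████████      
Moves: 3  0/2   
                
                
                


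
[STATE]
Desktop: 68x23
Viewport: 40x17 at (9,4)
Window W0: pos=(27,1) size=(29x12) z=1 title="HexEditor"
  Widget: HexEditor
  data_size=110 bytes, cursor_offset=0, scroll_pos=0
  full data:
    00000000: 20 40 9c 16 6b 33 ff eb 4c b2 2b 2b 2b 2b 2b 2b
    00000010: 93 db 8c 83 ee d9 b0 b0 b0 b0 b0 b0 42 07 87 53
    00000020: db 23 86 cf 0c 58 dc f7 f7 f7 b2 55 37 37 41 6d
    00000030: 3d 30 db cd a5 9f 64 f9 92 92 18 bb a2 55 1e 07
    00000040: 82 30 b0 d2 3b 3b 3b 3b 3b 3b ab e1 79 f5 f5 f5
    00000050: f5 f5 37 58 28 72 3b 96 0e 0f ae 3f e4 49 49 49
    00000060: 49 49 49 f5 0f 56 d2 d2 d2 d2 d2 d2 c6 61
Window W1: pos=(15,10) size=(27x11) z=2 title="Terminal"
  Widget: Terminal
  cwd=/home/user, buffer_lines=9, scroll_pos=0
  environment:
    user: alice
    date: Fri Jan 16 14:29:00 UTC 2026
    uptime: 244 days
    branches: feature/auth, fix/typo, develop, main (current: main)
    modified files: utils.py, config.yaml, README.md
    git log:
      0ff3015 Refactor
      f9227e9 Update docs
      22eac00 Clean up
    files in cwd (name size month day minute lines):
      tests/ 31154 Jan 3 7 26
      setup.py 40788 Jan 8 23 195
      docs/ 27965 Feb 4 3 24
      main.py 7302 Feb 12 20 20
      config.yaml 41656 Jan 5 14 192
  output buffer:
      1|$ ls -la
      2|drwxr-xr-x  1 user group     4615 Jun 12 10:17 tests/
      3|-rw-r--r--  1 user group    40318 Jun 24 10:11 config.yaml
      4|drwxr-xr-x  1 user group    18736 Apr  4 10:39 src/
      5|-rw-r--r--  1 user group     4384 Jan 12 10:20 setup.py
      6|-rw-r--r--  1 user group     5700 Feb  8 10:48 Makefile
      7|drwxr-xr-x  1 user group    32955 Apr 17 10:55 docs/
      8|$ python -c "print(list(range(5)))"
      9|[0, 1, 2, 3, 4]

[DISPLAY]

                  ┃00000000  20 40 9c 16
                  ┃00000010  93 db 8c 83
                  ┃00000020  db 23 86 cf
                  ┃00000030  3d 30 db cd
                  ┃00000040  82 30 b0 d2
                  ┃00000050  f5 f5 37 58
      ┏━━━━━━━━━━━━━━━━━━━━━━━━━┓9 49 f5
      ┃ Terminal                ┃       
      ┠─────────────────────────┨━━━━━━━
      ┃$ ls -la                 ┃       
      ┃drwxr-xr-x  1 user group ┃       
      ┃-rw-r--r--  1 user group ┃       
      ┃drwxr-xr-x  1 user group ┃       
      ┃-rw-r--r--  1 user group ┃       
      ┃-rw-r--r--  1 user group ┃       
      ┃drwxr-xr-x  1 user group ┃       
      ┗━━━━━━━━━━━━━━━━━━━━━━━━━┛       


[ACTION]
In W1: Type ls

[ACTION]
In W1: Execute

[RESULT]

                  ┃00000000  20 40 9c 16
                  ┃00000010  93 db 8c 83
                  ┃00000020  db 23 86 cf
                  ┃00000030  3d 30 db cd
                  ┃00000040  82 30 b0 d2
                  ┃00000050  f5 f5 37 58
      ┏━━━━━━━━━━━━━━━━━━━━━━━━━┓9 49 f5
      ┃ Terminal                ┃       
      ┠─────────────────────────┨━━━━━━━
      ┃-rw-r--r--  1 user group ┃       
      ┃drwxr-xr-x  1 user group ┃       
      ┃$ python -c "print(list(r┃       
      ┃[0, 1, 2, 3, 4]          ┃       
      ┃$ ls                     ┃       
      ┃tests/  setup.py  docs/  ┃       
      ┃$ █                      ┃       
      ┗━━━━━━━━━━━━━━━━━━━━━━━━━┛       


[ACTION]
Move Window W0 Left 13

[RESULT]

     ┃00000000  20 40 9c 16 6b 33┃      
     ┃00000010  93 db 8c 83 ee d9┃      
     ┃00000020  db 23 86 cf 0c 58┃      
     ┃00000030  3d 30 db cd a5 9f┃      
     ┃00000040  82 30 b0 d2 3b 3b┃      
     ┃00000050  f5 f5 37 58 28 72┃      
     ┃┏━━━━━━━━━━━━━━━━━━━━━━━━━┓┃      
     ┃┃ Terminal                ┃┃      
     ┗┠─────────────────────────┨┛      
      ┃-rw-r--r--  1 user group ┃       
      ┃drwxr-xr-x  1 user group ┃       
      ┃$ python -c "print(list(r┃       
      ┃[0, 1, 2, 3, 4]          ┃       
      ┃$ ls                     ┃       
      ┃tests/  setup.py  docs/  ┃       
      ┃$ █                      ┃       
      ┗━━━━━━━━━━━━━━━━━━━━━━━━━┛       


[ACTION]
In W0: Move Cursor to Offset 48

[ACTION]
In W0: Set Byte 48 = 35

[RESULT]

     ┃00000000  20 40 9c 16 6b 33┃      
     ┃00000010  93 db 8c 83 ee d9┃      
     ┃00000020  db 23 86 cf 0c 58┃      
     ┃00000030  35 30 db cd a5 9f┃      
     ┃00000040  82 30 b0 d2 3b 3b┃      
     ┃00000050  f5 f5 37 58 28 72┃      
     ┃┏━━━━━━━━━━━━━━━━━━━━━━━━━┓┃      
     ┃┃ Terminal                ┃┃      
     ┗┠─────────────────────────┨┛      
      ┃-rw-r--r--  1 user group ┃       
      ┃drwxr-xr-x  1 user group ┃       
      ┃$ python -c "print(list(r┃       
      ┃[0, 1, 2, 3, 4]          ┃       
      ┃$ ls                     ┃       
      ┃tests/  setup.py  docs/  ┃       
      ┃$ █                      ┃       
      ┗━━━━━━━━━━━━━━━━━━━━━━━━━┛       
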